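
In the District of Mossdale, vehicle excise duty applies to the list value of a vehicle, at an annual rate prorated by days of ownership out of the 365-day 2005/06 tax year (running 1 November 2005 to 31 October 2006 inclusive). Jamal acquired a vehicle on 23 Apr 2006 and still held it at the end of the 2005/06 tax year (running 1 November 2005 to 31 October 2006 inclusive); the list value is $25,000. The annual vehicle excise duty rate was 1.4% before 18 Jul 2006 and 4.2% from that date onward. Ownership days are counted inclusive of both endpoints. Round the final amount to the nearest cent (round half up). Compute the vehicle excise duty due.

$387.40

23 Apr – 17 Jul 2006: 86 days at 1.4% → $25,000 × 1.4% × 86/365 = $82.4658
18 Jul – 31 Oct 2006: 106 days at 4.2% → $25,000 × 4.2% × 106/365 = $304.9315
Total = $387.3973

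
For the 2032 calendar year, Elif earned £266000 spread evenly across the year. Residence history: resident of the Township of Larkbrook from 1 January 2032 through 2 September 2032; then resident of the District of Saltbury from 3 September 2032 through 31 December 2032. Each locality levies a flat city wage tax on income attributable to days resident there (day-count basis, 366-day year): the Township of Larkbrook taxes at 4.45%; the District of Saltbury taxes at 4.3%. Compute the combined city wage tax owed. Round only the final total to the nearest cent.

£11706.18

The Township of Larkbrook, 1 January – 2 September 2032: 246 days → £266000 × 4.45% × 246/366 = £7956.0164
The District of Saltbury, 3 September – 31 December 2032: 120 days → £266000 × 4.3% × 120/366 = £3750.1639
Total = £11706.1803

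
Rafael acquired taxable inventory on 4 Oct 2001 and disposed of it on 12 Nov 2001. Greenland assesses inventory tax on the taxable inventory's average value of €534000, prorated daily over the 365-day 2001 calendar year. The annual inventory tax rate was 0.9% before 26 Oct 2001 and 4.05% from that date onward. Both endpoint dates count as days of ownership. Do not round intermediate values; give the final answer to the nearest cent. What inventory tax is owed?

4 Oct – 25 Oct 2001: 22 days at 0.9% → €534000 × 0.9% × 22/365 = €289.6767
26 Oct – 12 Nov 2001: 18 days at 4.05% → €534000 × 4.05% × 18/365 = €1066.5370
Total = €1356.2137

€1356.21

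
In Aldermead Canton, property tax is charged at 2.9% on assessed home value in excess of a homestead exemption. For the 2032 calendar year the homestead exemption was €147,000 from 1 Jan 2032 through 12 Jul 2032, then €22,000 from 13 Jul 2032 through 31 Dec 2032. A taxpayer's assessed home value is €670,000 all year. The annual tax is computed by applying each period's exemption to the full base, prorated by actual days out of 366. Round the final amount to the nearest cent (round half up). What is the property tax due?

€16,870.55

1 Jan – 12 Jul 2032: 194 days, exemption €147,000 → (€670,000 − €147,000) × 2.9% × 194/366 = €8,039.3388
13 Jul – 31 Dec 2032: 172 days, exemption €22,000 → (€670,000 − €22,000) × 2.9% × 172/366 = €8,831.2131
Total = €16,870.5519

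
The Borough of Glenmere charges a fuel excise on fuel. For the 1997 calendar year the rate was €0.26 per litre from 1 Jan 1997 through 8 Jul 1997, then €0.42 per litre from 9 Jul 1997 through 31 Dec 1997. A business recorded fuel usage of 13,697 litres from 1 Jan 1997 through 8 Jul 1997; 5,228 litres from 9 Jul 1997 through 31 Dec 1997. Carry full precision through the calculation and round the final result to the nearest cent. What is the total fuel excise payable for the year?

€5,756.98

1 Jan – 8 Jul 1997: 13,697 litres at €0.26/litre → €3,561.22
9 Jul – 31 Dec 1997: 5,228 litres at €0.42/litre → €2,195.76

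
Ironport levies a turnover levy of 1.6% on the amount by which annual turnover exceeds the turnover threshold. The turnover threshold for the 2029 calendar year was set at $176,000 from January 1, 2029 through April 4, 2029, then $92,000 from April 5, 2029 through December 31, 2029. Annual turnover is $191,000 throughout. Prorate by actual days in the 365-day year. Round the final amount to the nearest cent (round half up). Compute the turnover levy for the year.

$1,237.87

January 1 – April 4, 2029: 94 days, exemption $176,000 → ($191,000 − $176,000) × 1.6% × 94/365 = $61.8082
April 5 – December 31, 2029: 271 days, exemption $92,000 → ($191,000 − $92,000) × 1.6% × 271/365 = $1,176.0658
Total = $1,237.8740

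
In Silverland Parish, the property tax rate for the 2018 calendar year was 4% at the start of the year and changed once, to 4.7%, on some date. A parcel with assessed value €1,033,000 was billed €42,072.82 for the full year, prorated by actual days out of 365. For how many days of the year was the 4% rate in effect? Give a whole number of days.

Let d = days at the first rate; then 365 − d days at the second rate.
€1,033,000 × [4%·d + 4.7%·(365−d)] / 365 = €42,072.82
Solving gives d = 327, so the new rate took effect on November 24, 2018.

327 days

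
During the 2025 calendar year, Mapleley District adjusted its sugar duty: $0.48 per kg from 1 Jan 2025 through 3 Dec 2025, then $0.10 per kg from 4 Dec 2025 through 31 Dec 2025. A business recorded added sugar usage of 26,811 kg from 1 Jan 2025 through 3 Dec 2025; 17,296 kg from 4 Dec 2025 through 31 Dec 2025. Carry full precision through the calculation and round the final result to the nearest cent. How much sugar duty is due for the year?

$14598.88

1 Jan – 3 Dec 2025: 26,811 kg at $0.48/kg → $12869.28
4 Dec – 31 Dec 2025: 17,296 kg at $0.10/kg → $1729.60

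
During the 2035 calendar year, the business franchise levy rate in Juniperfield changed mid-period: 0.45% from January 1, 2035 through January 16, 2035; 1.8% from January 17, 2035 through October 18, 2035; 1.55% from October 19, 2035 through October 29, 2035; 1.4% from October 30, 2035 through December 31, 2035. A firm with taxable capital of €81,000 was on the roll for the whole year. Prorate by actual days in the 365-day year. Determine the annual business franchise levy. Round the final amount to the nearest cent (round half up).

€1,348.04

January 1 – January 16, 2035: 16 days at 0.45% → €81,000 × 0.45% × 16/365 = €15.9781
January 17 – October 18, 2035: 275 days at 1.8% → €81,000 × 1.8% × 275/365 = €1,098.4932
October 19 – October 29, 2035: 11 days at 1.55% → €81,000 × 1.55% × 11/365 = €37.8370
October 30 – December 31, 2035: 63 days at 1.4% → €81,000 × 1.4% × 63/365 = €195.7315
Total = €1,348.0397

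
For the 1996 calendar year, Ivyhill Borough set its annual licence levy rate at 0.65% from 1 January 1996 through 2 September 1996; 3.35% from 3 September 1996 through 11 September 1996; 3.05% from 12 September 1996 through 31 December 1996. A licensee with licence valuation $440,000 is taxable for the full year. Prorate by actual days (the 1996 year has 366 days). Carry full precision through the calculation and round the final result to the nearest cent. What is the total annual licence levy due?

1 January – 2 September 1996: 246 days at 0.65% → $440,000 × 0.65% × 246/366 = $1,922.2951
3 September – 11 September 1996: 9 days at 3.35% → $440,000 × 3.35% × 9/366 = $362.4590
12 September – 31 December 1996: 111 days at 3.05% → $440,000 × 3.05% × 111/366 = $4,070.0000
Total = $6,354.7541

$6,354.75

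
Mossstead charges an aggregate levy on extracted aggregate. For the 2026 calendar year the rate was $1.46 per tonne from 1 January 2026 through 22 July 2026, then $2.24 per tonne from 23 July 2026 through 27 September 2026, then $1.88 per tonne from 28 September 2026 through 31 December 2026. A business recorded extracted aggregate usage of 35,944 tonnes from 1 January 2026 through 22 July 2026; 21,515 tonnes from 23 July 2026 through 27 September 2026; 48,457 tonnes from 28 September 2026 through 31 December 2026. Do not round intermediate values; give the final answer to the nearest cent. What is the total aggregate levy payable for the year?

1 January – 22 July 2026: 35,944 tonnes at $1.46/tonne → $52,478.24
23 July – 27 September 2026: 21,515 tonnes at $2.24/tonne → $48,193.60
28 September – 31 December 2026: 48,457 tonnes at $1.88/tonne → $91,099.16

$191,771.00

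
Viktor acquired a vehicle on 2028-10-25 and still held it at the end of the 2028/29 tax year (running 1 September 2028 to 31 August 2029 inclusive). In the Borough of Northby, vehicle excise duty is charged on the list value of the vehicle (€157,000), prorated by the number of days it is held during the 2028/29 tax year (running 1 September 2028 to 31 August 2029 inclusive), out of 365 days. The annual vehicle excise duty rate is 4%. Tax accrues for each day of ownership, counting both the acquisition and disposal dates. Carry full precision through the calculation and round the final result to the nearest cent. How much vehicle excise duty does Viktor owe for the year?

€5,350.90

Days held (2028-10-25 to 2029-08-31): 311 out of 365
Tax = €157,000 × 4% × 311/365 = €5,350.9041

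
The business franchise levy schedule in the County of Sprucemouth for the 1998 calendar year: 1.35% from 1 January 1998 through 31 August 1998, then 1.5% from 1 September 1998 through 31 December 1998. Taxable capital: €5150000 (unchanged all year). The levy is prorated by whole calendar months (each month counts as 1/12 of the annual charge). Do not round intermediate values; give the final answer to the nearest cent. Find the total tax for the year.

€72100.00

1 January – 31 August 1998: 8 months at 1.35% → €5150000 × 1.35% × 8/12 = €46350.0000
1 September – 31 December 1998: 4 months at 1.5% → €5150000 × 1.5% × 4/12 = €25750.0000
Total = €72100.0000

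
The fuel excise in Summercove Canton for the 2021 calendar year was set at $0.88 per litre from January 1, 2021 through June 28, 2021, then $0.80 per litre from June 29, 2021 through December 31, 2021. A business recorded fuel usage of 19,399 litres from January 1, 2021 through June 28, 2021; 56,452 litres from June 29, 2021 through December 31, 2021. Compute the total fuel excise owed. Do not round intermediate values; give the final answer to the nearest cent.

$62,232.72

January 1 – June 28, 2021: 19,399 litres at $0.88/litre → $17,071.12
June 29 – December 31, 2021: 56,452 litres at $0.80/litre → $45,161.60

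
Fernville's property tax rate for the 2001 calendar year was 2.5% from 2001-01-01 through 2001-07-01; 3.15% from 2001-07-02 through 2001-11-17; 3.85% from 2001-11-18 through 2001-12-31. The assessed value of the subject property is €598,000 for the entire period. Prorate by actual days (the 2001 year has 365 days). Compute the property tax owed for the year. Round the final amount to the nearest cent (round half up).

€17,403.44

2001-01-01 to 2001-07-01: 182 days at 2.5% → €598,000 × 2.5% × 182/365 = €7,454.5205
2001-07-02 to 2001-11-17: 139 days at 3.15% → €598,000 × 3.15% × 139/365 = €7,173.5425
2001-11-18 to 2001-12-31: 44 days at 3.85% → €598,000 × 3.85% × 44/365 = €2,775.3753
Total = €17,403.4384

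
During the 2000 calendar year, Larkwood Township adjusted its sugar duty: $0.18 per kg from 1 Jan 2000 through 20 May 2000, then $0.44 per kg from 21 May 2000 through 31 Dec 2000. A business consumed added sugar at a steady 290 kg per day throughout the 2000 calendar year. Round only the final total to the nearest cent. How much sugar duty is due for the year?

1 Jan – 20 May 2000: 141 days × 290 kg/day = 40,890 kg at $0.18/kg → $7360.20
21 May – 31 Dec 2000: 225 days × 290 kg/day = 65,250 kg at $0.44/kg → $28710.00

$36070.20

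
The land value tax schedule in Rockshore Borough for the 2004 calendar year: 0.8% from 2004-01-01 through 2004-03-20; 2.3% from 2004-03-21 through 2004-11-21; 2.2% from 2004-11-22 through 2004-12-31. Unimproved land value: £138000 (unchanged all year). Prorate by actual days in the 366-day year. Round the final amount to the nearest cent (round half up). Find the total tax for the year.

2004-01-01 to 2004-03-20: 80 days at 0.8% → £138000 × 0.8% × 80/366 = £241.3115
2004-03-21 to 2004-11-21: 246 days at 2.3% → £138000 × 2.3% × 246/366 = £2133.3443
2004-11-22 to 2004-12-31: 40 days at 2.2% → £138000 × 2.2% × 40/366 = £331.8033
Total = £2706.4590

£2706.46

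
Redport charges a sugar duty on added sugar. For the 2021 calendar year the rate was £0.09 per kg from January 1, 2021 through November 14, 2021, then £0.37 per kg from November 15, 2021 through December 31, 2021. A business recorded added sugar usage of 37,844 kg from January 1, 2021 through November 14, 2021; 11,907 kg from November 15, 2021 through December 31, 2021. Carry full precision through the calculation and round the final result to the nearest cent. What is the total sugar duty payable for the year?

January 1 – November 14, 2021: 37,844 kg at £0.09/kg → £3405.96
November 15 – December 31, 2021: 11,907 kg at £0.37/kg → £4405.59

£7811.55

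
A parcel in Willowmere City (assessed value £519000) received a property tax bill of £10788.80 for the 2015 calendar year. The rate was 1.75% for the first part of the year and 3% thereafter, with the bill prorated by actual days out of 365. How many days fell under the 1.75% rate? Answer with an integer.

Let d = days at the first rate; then 365 − d days at the second rate.
£519000 × [1.75%·d + 3%·(365−d)] / 365 = £10788.80
Solving gives d = 269, so the new rate took effect on 27 September 2015.

269 days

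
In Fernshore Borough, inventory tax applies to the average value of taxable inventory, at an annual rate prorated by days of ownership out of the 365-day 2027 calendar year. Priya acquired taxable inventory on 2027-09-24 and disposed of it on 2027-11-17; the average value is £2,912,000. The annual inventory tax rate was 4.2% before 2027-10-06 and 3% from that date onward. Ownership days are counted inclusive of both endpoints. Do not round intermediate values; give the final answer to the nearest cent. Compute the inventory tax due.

2027-09-24 to 2027-10-05: 12 days at 4.2% → £2,912,000 × 4.2% × 12/365 = £4,020.9534
2027-10-06 to 2027-11-17: 43 days at 3% → £2,912,000 × 3% × 43/365 = £10,291.7260
Total = £14,312.6795

£14,312.68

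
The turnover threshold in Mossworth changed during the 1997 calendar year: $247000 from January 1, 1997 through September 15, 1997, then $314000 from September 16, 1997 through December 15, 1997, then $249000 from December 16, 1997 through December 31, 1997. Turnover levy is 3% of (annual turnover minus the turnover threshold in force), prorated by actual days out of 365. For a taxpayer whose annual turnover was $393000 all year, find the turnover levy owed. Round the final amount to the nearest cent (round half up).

January 1 – September 15, 1997: 258 days, exemption $247000 → ($393000 − $247000) × 3% × 258/365 = $3096.0000
September 16 – December 15, 1997: 91 days, exemption $314000 → ($393000 − $314000) × 3% × 91/365 = $590.8767
December 16 – December 31, 1997: 16 days, exemption $249000 → ($393000 − $249000) × 3% × 16/365 = $189.3699
Total = $3876.2466

$3876.25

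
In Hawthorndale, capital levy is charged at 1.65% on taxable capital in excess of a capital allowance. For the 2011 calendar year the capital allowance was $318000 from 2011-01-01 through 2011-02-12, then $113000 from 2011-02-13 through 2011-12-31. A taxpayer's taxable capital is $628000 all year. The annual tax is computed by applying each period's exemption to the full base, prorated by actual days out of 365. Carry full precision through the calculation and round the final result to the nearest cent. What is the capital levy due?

$8099.01

2011-01-01 to 2011-02-12: 43 days, exemption $318000 → ($628000 − $318000) × 1.65% × 43/365 = $602.5890
2011-02-13 to 2011-12-31: 322 days, exemption $113000 → ($628000 − $113000) × 1.65% × 322/365 = $7496.4247
Total = $8099.0137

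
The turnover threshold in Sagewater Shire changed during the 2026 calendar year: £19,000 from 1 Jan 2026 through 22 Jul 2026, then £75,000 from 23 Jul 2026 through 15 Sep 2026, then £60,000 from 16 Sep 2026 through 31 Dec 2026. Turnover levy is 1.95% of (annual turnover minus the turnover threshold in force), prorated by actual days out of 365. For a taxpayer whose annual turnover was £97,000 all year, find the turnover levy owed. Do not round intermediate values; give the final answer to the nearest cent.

1 Jan – 22 Jul 2026: 203 days, exemption £19,000 → (£97,000 − £19,000) × 1.95% × 203/365 = £845.9260
23 Jul – 15 Sep 2026: 55 days, exemption £75,000 → (£97,000 − £75,000) × 1.95% × 55/365 = £64.6438
16 Sep – 31 Dec 2026: 107 days, exemption £60,000 → (£97,000 − £60,000) × 1.95% × 107/365 = £211.5082
Total = £1,122.0781

£1,122.08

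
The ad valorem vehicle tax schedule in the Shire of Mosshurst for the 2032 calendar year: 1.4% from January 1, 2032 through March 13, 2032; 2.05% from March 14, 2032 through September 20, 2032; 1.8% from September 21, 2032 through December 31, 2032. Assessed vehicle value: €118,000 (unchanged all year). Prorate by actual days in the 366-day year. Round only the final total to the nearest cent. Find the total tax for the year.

€2,183.81

January 1 – March 13, 2032: 73 days at 1.4% → €118,000 × 1.4% × 73/366 = €329.4973
March 14 – September 20, 2032: 191 days at 2.05% → €118,000 × 2.05% × 191/366 = €1,262.3743
September 21 – December 31, 2032: 102 days at 1.8% → €118,000 × 1.8% × 102/366 = €591.9344
Total = €2,183.8060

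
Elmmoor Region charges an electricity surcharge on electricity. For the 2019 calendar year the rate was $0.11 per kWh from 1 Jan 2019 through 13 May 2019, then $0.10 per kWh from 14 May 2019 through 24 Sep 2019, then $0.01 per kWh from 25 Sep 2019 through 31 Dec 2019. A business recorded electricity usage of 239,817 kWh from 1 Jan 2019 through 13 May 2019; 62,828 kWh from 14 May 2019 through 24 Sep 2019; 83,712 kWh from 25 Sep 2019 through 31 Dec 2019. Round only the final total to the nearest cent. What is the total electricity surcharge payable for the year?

$33,499.79

1 Jan – 13 May 2019: 239,817 kWh at $0.11/kWh → $26,379.87
14 May – 24 Sep 2019: 62,828 kWh at $0.10/kWh → $6,282.80
25 Sep – 31 Dec 2019: 83,712 kWh at $0.01/kWh → $837.12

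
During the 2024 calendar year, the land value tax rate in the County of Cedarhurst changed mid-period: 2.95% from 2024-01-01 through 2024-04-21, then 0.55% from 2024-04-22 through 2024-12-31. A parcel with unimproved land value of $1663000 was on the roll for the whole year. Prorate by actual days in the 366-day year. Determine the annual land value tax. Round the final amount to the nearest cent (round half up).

$21360.01

2024-01-01 to 2024-04-21: 112 days at 2.95% → $1663000 × 2.95% × 112/366 = $15012.4372
2024-04-22 to 2024-12-31: 254 days at 0.55% → $1663000 × 0.55% × 254/366 = $6347.5710
Total = $21360.0082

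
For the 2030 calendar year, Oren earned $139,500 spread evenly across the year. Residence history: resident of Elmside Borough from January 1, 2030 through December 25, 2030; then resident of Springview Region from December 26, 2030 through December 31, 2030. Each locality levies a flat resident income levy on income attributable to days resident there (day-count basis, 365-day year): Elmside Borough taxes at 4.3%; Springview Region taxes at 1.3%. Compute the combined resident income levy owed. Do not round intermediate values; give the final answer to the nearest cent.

$5,929.71

Elmside Borough, January 1 – December 25, 2030: 359 days → $139,500 × 4.3% × 359/365 = $5,899.8945
Springview Region, December 26 – December 31, 2030: 6 days → $139,500 × 1.3% × 6/365 = $29.8110
Total = $5,929.7055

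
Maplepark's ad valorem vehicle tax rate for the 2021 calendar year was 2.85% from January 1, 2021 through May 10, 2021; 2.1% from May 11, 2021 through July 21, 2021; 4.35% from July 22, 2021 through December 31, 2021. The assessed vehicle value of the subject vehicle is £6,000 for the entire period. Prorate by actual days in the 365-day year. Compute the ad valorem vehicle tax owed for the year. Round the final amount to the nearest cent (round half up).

£202.32

January 1 – May 10, 2021: 130 days at 2.85% → £6,000 × 2.85% × 130/365 = £60.9041
May 11 – July 21, 2021: 72 days at 2.1% → £6,000 × 2.1% × 72/365 = £24.8548
July 22 – December 31, 2021: 163 days at 4.35% → £6,000 × 4.35% × 163/365 = £116.5562
Total = £202.3151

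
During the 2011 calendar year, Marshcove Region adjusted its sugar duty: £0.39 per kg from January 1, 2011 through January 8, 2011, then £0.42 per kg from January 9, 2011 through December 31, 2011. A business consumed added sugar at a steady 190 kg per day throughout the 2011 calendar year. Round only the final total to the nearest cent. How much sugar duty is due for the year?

January 1 – January 8, 2011: 8 days × 190 kg/day = 1,520 kg at £0.39/kg → £592.80
January 9 – December 31, 2011: 357 days × 190 kg/day = 67,830 kg at £0.42/kg → £28,488.60

£29,081.40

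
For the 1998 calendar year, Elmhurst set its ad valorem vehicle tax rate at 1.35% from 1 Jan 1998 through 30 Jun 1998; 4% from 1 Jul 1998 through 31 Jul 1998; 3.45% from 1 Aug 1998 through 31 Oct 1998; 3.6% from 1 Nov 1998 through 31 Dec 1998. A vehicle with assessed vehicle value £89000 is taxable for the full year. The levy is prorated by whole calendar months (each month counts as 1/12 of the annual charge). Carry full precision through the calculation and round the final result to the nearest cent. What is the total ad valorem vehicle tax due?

£2199.04

1 Jan – 30 Jun 1998: 6 months at 1.35% → £89000 × 1.35% × 6/12 = £600.7500
1 Jul – 31 Jul 1998: 1 month at 4% → £89000 × 4% × 1/12 = £296.6667
1 Aug – 31 Oct 1998: 3 months at 3.45% → £89000 × 3.45% × 3/12 = £767.6250
1 Nov – 31 Dec 1998: 2 months at 3.6% → £89000 × 3.6% × 2/12 = £534.0000
Total = £2199.0417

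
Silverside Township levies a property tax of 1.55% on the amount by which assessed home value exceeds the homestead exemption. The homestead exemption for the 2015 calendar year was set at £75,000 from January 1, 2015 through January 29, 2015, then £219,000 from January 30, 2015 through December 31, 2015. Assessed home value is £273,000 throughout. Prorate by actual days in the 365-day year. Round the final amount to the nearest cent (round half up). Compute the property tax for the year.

January 1 – January 29, 2015: 29 days, exemption £75,000 → (£273,000 − £75,000) × 1.55% × 29/365 = £243.8384
January 30 – December 31, 2015: 336 days, exemption £219,000 → (£273,000 − £219,000) × 1.55% × 336/365 = £770.4986
Total = £1,014.3370

£1,014.34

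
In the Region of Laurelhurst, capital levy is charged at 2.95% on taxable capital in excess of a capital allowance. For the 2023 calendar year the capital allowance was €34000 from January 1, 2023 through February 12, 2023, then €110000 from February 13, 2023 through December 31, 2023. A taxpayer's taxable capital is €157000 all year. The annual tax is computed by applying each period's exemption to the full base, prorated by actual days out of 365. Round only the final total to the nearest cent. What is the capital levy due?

€1650.63

January 1 – February 12, 2023: 43 days, exemption €34000 → (€157000 − €34000) × 2.95% × 43/365 = €427.4671
February 13 – December 31, 2023: 322 days, exemption €110000 → (€157000 − €110000) × 2.95% × 322/365 = €1223.1589
Total = €1650.6260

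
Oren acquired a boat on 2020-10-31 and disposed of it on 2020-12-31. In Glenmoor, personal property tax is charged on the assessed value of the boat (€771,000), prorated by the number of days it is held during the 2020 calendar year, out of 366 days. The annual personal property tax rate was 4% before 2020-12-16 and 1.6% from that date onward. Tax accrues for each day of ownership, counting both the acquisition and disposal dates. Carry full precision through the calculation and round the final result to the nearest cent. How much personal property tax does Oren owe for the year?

2020-10-31 to 2020-12-15: 46 days at 4% → €771,000 × 4% × 46/366 = €3,876.0656
2020-12-16 to 2020-12-31: 16 days at 1.6% → €771,000 × 1.6% × 16/366 = €539.2787
Total = €4,415.3443

€4,415.34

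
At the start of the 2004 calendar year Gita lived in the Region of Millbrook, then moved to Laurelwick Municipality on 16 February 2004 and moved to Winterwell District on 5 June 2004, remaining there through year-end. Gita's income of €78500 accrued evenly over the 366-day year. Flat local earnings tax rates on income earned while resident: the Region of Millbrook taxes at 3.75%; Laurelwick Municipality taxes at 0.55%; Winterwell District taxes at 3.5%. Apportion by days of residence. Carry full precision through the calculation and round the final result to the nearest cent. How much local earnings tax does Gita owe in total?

The Region of Millbrook, 1 January – 15 February 2004: 46 days → €78500 × 3.75% × 46/366 = €369.9795
Laurelwick Municipality, 16 February – 4 June 2004: 110 days → €78500 × 0.55% × 110/366 = €129.7609
Winterwell District, 5 June – 31 December 2004: 210 days → €78500 × 3.5% × 210/366 = €1576.4344
Total = €2076.1749

€2076.17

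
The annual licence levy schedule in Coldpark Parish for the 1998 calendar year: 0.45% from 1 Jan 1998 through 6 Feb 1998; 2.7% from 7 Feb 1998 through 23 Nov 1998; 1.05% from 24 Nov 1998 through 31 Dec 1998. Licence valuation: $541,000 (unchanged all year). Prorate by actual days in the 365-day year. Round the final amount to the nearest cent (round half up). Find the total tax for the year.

$12,443.74

1 Jan – 6 Feb 1998: 37 days at 0.45% → $541,000 × 0.45% × 37/365 = $246.7849
7 Feb – 23 Nov 1998: 290 days at 2.7% → $541,000 × 2.7% × 290/365 = $11,605.5616
24 Nov – 31 Dec 1998: 38 days at 1.05% → $541,000 × 1.05% × 38/365 = $591.3945
Total = $12,443.7411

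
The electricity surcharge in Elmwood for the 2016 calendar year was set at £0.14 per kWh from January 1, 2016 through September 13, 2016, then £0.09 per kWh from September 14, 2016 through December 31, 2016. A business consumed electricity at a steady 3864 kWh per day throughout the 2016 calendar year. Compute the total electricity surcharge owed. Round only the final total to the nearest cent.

January 1 – September 13, 2016: 257 days × 3864 kWh/day = 993,048 kWh at £0.14/kWh → £139,026.72
September 14 – December 31, 2016: 109 days × 3864 kWh/day = 421,176 kWh at £0.09/kWh → £37,905.84

£176,932.56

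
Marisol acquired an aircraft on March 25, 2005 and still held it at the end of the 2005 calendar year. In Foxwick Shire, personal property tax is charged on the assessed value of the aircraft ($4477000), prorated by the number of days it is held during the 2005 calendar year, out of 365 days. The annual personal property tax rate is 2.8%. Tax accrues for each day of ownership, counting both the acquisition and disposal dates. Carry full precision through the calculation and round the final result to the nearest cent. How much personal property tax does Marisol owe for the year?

Days held (March 25 – December 31, 2005): 282 out of 365
Tax = $4477000 × 2.8% × 282/365 = $96850.3890

$96850.39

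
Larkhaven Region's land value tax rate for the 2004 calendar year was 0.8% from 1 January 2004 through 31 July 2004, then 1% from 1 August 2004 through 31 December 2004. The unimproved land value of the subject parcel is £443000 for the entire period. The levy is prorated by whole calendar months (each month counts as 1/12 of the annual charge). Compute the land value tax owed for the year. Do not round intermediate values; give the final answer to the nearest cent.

1 January – 31 July 2004: 7 months at 0.8% → £443000 × 0.8% × 7/12 = £2067.3333
1 August – 31 December 2004: 5 months at 1% → £443000 × 1% × 5/12 = £1845.8333
Total = £3913.1667

£3913.17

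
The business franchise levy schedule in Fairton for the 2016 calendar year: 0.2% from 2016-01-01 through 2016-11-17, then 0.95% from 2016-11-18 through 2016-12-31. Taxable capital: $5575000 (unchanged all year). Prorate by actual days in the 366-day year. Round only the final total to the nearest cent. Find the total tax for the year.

$16176.64

2016-01-01 to 2016-11-17: 322 days at 0.2% → $5575000 × 0.2% × 322/366 = $9809.5628
2016-11-18 to 2016-12-31: 44 days at 0.95% → $5575000 × 0.95% × 44/366 = $6367.0765
Total = $16176.6393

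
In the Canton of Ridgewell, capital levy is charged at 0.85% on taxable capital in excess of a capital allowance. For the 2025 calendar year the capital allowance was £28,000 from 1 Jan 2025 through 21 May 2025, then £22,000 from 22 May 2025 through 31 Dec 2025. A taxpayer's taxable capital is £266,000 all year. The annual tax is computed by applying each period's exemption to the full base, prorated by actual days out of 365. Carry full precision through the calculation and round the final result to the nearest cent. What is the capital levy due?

1 Jan – 21 May 2025: 141 days, exemption £28,000 → (£266,000 − £28,000) × 0.85% × 141/365 = £781.4877
22 May – 31 Dec 2025: 224 days, exemption £22,000 → (£266,000 − £22,000) × 0.85% × 224/365 = £1,272.8110
Total = £2,054.2986

£2,054.30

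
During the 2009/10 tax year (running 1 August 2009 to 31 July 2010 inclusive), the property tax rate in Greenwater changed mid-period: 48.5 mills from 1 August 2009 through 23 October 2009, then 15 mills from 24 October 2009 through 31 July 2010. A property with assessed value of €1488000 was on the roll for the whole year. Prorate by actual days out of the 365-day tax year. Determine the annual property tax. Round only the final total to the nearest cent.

€33791.87

1 August – 23 October 2009: 84 days at 48.5 mills → €1488000 × 4.85% × 84/365 = €16608.5260
24 October 2009 – 31 July 2010: 281 days at 15 mills → €1488000 × 1.5% × 281/365 = €17183.3425
Total = €33791.8685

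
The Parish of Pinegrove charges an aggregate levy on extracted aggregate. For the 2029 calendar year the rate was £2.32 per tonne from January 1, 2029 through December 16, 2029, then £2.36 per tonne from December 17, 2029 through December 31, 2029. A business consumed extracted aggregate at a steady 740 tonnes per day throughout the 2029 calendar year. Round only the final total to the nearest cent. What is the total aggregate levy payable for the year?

£627,076.00

January 1 – December 16, 2029: 350 days × 740 tonnes/day = 259,000 tonnes at £2.32/tonne → £600,880.00
December 17 – December 31, 2029: 15 days × 740 tonnes/day = 11,100 tonnes at £2.36/tonne → £26,196.00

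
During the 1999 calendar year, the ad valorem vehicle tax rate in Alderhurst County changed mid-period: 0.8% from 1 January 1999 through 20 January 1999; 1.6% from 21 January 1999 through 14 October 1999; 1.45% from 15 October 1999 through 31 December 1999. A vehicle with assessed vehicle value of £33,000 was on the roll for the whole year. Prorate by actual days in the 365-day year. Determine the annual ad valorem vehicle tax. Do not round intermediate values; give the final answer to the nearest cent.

1 January – 20 January 1999: 20 days at 0.8% → £33,000 × 0.8% × 20/365 = £14.4658
21 January – 14 October 1999: 267 days at 1.6% → £33,000 × 1.6% × 267/365 = £386.2356
15 October – 31 December 1999: 78 days at 1.45% → £33,000 × 1.45% × 78/365 = £102.2548
Total = £502.9562

£502.96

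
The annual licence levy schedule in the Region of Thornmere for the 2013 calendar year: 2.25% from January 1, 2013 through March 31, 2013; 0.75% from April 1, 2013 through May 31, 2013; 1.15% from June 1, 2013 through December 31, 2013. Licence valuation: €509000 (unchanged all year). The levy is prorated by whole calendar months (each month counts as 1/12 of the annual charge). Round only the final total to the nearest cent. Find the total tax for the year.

January 1 – March 31, 2013: 3 months at 2.25% → €509000 × 2.25% × 3/12 = €2863.1250
April 1 – May 31, 2013: 2 months at 0.75% → €509000 × 0.75% × 2/12 = €636.2500
June 1 – December 31, 2013: 7 months at 1.15% → €509000 × 1.15% × 7/12 = €3414.5417
Total = €6913.9167

€6913.92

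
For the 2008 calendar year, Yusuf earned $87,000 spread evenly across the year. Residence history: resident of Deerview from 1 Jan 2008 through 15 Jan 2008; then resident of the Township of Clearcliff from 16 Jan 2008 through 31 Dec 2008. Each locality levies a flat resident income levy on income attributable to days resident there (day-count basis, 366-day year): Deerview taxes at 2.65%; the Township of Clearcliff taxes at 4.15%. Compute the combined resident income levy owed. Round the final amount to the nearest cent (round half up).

$3,557.02

Deerview, 1 Jan – 15 Jan 2008: 15 days → $87,000 × 2.65% × 15/366 = $94.4877
The Township of Clearcliff, 16 Jan – 31 Dec 2008: 351 days → $87,000 × 4.15% × 351/366 = $3,462.5287
Total = $3,557.0164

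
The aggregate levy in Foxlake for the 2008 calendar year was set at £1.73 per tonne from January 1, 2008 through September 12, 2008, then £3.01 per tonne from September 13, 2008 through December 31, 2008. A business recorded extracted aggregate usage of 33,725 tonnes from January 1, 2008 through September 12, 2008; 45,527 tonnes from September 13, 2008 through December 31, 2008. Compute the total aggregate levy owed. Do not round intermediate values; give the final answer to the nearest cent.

£195380.52

January 1 – September 12, 2008: 33,725 tonnes at £1.73/tonne → £58344.25
September 13 – December 31, 2008: 45,527 tonnes at £3.01/tonne → £137036.27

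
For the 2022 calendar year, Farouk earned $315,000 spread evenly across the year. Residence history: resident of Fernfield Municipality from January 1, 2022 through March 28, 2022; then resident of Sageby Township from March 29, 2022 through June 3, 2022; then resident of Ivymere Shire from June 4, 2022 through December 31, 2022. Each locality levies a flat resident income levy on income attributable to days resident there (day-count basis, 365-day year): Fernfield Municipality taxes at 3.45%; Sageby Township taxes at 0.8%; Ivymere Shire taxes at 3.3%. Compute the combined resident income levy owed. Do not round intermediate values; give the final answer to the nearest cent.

Fernfield Municipality, January 1 – March 28, 2022: 87 days → $315,000 × 3.45% × 87/365 = $2,590.3356
Sageby Township, March 29 – June 3, 2022: 67 days → $315,000 × 0.8% × 67/365 = $462.5753
Ivymere Shire, June 4 – December 31, 2022: 211 days → $315,000 × 3.3% × 211/365 = $6,009.1644
Total = $9,062.0753

$9,062.08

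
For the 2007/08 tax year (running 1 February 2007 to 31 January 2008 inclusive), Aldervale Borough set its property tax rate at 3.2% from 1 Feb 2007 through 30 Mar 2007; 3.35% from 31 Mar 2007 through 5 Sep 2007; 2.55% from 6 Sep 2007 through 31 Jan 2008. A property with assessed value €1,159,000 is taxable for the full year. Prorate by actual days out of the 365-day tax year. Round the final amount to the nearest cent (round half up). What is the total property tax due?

1 Feb – 30 Mar 2007: 58 days at 3.2% → €1,159,000 × 3.2% × 58/365 = €5,893.4356
31 Mar – 5 Sep 2007: 159 days at 3.35% → €1,159,000 × 3.35% × 159/365 = €16,913.4616
6 Sep 2007 – 31 Jan 2008: 148 days at 2.55% → €1,159,000 × 2.55% × 148/365 = €11,983.7425
Total = €34,790.6397

€34,790.64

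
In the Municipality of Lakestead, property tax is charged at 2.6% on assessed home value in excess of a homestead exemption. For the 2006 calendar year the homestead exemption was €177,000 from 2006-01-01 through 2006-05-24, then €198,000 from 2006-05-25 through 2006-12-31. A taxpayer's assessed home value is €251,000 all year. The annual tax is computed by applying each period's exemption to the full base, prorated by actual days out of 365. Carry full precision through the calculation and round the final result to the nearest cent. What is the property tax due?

€1,593.41

2006-01-01 to 2006-05-24: 144 days, exemption €177,000 → (€251,000 − €177,000) × 2.6% × 144/365 = €759.0575
2006-05-25 to 2006-12-31: 221 days, exemption €198,000 → (€251,000 − €198,000) × 2.6% × 221/365 = €834.3507
Total = €1,593.4082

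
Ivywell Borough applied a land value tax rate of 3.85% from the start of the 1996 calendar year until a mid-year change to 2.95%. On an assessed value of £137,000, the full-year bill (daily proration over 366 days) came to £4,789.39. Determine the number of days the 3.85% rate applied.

222 days

Let d = days at the first rate; then 366 − d days at the second rate.
£137,000 × [3.85%·d + 2.95%·(366−d)] / 366 = £4,789.39
Solving gives d = 222, so the new rate took effect on August 10, 1996.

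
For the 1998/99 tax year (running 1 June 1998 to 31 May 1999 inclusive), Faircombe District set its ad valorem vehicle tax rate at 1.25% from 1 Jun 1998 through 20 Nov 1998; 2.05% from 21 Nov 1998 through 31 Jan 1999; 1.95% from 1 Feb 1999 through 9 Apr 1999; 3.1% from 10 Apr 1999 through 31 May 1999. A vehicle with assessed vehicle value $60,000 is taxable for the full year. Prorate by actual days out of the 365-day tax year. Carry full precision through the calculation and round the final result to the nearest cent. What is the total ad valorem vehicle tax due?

$1,081.07

1 Jun – 20 Nov 1998: 173 days at 1.25% → $60,000 × 1.25% × 173/365 = $355.4795
21 Nov 1998 – 31 Jan 1999: 72 days at 2.05% → $60,000 × 2.05% × 72/365 = $242.6301
1 Feb – 9 Apr 1999: 68 days at 1.95% → $60,000 × 1.95% × 68/365 = $217.9726
10 Apr – 31 May 1999: 52 days at 3.1% → $60,000 × 3.1% × 52/365 = $264.9863
Total = $1,081.0685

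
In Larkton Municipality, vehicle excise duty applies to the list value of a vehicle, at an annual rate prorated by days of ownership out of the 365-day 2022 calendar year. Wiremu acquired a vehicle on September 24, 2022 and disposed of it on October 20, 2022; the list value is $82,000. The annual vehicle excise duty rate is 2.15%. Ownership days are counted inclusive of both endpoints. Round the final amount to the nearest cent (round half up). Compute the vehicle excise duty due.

$130.41

Days held (September 24 – October 20, 2022): 27 out of 365
Tax = $82,000 × 2.15% × 27/365 = $130.4137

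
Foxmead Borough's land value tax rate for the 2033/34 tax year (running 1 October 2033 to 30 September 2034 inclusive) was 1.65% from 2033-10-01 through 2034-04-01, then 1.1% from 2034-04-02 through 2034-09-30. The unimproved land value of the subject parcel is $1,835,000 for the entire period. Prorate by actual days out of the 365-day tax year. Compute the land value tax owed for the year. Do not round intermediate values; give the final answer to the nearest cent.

$25,245.08

2033-10-01 to 2034-04-01: 183 days at 1.65% → $1,835,000 × 1.65% × 183/365 = $15,180.2260
2034-04-02 to 2034-09-30: 182 days at 1.1% → $1,835,000 × 1.1% × 182/365 = $10,064.8493
Total = $25,245.0753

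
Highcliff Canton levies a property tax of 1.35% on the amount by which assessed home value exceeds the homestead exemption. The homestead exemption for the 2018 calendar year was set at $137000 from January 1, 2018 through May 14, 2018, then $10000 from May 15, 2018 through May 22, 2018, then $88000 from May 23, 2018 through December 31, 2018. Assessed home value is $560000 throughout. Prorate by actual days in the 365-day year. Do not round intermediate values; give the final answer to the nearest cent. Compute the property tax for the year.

$6152.23

January 1 – May 14, 2018: 134 days, exemption $137000 → ($560000 − $137000) × 1.35% × 134/365 = $2096.4575
May 15 – May 22, 2018: 8 days, exemption $10000 → ($560000 − $10000) × 1.35% × 8/365 = $162.7397
May 23 – December 31, 2018: 223 days, exemption $88000 → ($560000 − $88000) × 1.35% × 223/365 = $3893.0301
Total = $6152.2274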